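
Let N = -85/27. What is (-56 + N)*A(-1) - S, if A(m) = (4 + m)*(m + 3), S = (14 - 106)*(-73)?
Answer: -63638/9 ≈ -7070.9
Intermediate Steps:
S = 6716 (S = -92*(-73) = 6716)
N = -85/27 (N = -85*1/27 = -85/27 ≈ -3.1481)
A(m) = (3 + m)*(4 + m) (A(m) = (4 + m)*(3 + m) = (3 + m)*(4 + m))
(-56 + N)*A(-1) - S = (-56 - 85/27)*(12 + (-1)² + 7*(-1)) - 1*6716 = -1597*(12 + 1 - 7)/27 - 6716 = -1597/27*6 - 6716 = -3194/9 - 6716 = -63638/9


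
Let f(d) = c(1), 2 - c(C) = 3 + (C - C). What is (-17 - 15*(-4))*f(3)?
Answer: -43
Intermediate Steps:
c(C) = -1 (c(C) = 2 - (3 + (C - C)) = 2 - (3 + 0) = 2 - 1*3 = 2 - 3 = -1)
f(d) = -1
(-17 - 15*(-4))*f(3) = (-17 - 15*(-4))*(-1) = (-17 + 60)*(-1) = 43*(-1) = -43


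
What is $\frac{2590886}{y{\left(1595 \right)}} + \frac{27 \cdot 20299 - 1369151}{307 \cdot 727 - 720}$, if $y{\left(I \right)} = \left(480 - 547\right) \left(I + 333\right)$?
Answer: $- \frac{341227694631}{14368827772} \approx -23.748$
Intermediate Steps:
$y{\left(I \right)} = -22311 - 67 I$ ($y{\left(I \right)} = - 67 \left(333 + I\right) = -22311 - 67 I$)
$\frac{2590886}{y{\left(1595 \right)}} + \frac{27 \cdot 20299 - 1369151}{307 \cdot 727 - 720} = \frac{2590886}{-22311 - 106865} + \frac{27 \cdot 20299 - 1369151}{307 \cdot 727 - 720} = \frac{2590886}{-22311 - 106865} + \frac{548073 - 1369151}{223189 - 720} = \frac{2590886}{-129176} - \frac{821078}{222469} = 2590886 \left(- \frac{1}{129176}\right) - \frac{821078}{222469} = - \frac{1295443}{64588} - \frac{821078}{222469} = - \frac{341227694631}{14368827772}$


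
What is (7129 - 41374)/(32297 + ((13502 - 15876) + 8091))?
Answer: -34245/38014 ≈ -0.90085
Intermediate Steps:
(7129 - 41374)/(32297 + ((13502 - 15876) + 8091)) = -34245/(32297 + (-2374 + 8091)) = -34245/(32297 + 5717) = -34245/38014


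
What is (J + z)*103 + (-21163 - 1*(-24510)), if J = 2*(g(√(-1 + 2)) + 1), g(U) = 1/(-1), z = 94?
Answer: 13029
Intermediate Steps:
g(U) = -1
J = 0 (J = 2*(-1 + 1) = 2*0 = 0)
(J + z)*103 + (-21163 - 1*(-24510)) = (0 + 94)*103 + (-21163 - 1*(-24510)) = 94*103 + (-21163 + 24510) = 9682 + 3347 = 13029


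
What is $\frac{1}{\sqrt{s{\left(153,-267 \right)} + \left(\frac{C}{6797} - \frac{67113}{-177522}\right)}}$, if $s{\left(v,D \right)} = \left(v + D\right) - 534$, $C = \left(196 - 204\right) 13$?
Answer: $- \frac{i \sqrt{104767893556875481534}}{260483377753} \approx - 0.039295 i$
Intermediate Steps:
$C = -104$ ($C = \left(-8\right) 13 = -104$)
$s{\left(v,D \right)} = -534 + D + v$ ($s{\left(v,D \right)} = \left(D + v\right) - 534 = -534 + D + v$)
$\frac{1}{\sqrt{s{\left(153,-267 \right)} + \left(\frac{C}{6797} - \frac{67113}{-177522}\right)}} = \frac{1}{\sqrt{\left(-534 - 267 + 153\right) - \left(- \frac{22371}{59174} + \frac{104}{6797}\right)}} = \frac{1}{\sqrt{-648 - - \frac{145901591}{402205678}}} = \frac{1}{\sqrt{-648 + \left(- \frac{104}{6797} + \frac{22371}{59174}\right)}} = \frac{1}{\sqrt{-648 + \frac{145901591}{402205678}}} = \frac{1}{\sqrt{- \frac{260483377753}{402205678}}} = \frac{1}{\frac{1}{402205678} i \sqrt{104767893556875481534}} = - \frac{i \sqrt{104767893556875481534}}{260483377753}$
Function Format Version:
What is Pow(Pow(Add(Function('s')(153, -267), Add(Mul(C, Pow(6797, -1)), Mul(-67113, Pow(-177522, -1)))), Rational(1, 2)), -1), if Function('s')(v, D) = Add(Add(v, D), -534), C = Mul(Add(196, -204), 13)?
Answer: Mul(Rational(-1, 260483377753), I, Pow(104767893556875481534, Rational(1, 2))) ≈ Mul(-0.039295, I)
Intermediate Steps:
C = -104 (C = Mul(-8, 13) = -104)
Function('s')(v, D) = Add(-534, D, v) (Function('s')(v, D) = Add(Add(D, v), -534) = Add(-534, D, v))
Pow(Pow(Add(Function('s')(153, -267), Add(Mul(C, Pow(6797, -1)), Mul(-67113, Pow(-177522, -1)))), Rational(1, 2)), -1) = Pow(Pow(Add(Add(-534, -267, 153), Add(Mul(-104, Pow(6797, -1)), Mul(-67113, Pow(-177522, -1)))), Rational(1, 2)), -1) = Pow(Pow(Add(-648, Add(Mul(-104, Rational(1, 6797)), Mul(-67113, Rational(-1, 177522)))), Rational(1, 2)), -1) = Pow(Pow(Add(-648, Add(Rational(-104, 6797), Rational(22371, 59174))), Rational(1, 2)), -1) = Pow(Pow(Add(-648, Rational(145901591, 402205678)), Rational(1, 2)), -1) = Pow(Pow(Rational(-260483377753, 402205678), Rational(1, 2)), -1) = Pow(Mul(Rational(1, 402205678), I, Pow(104767893556875481534, Rational(1, 2))), -1) = Mul(Rational(-1, 260483377753), I, Pow(104767893556875481534, Rational(1, 2)))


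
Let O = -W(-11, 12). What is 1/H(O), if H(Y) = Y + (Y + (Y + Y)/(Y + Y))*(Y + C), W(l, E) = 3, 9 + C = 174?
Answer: -1/327 ≈ -0.0030581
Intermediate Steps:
C = 165 (C = -9 + 174 = 165)
O = -3 (O = -1*3 = -3)
H(Y) = Y + (1 + Y)*(165 + Y) (H(Y) = Y + (Y + (Y + Y)/(Y + Y))*(Y + 165) = Y + (Y + (2*Y)/((2*Y)))*(165 + Y) = Y + (Y + (2*Y)*(1/(2*Y)))*(165 + Y) = Y + (Y + 1)*(165 + Y) = Y + (1 + Y)*(165 + Y))
1/H(O) = 1/(165 + (-3)² + 167*(-3)) = 1/(165 + 9 - 501) = 1/(-327) = -1/327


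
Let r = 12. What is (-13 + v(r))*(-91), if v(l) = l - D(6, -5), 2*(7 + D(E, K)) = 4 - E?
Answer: -637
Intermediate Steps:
D(E, K) = -5 - E/2 (D(E, K) = -7 + (4 - E)/2 = -7 + (2 - E/2) = -5 - E/2)
v(l) = 8 + l (v(l) = l - (-5 - 1/2*6) = l - (-5 - 3) = l - 1*(-8) = l + 8 = 8 + l)
(-13 + v(r))*(-91) = (-13 + (8 + 12))*(-91) = (-13 + 20)*(-91) = 7*(-91) = -637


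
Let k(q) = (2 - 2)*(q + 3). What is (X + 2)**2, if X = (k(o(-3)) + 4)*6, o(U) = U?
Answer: 676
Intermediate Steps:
k(q) = 0 (k(q) = 0*(3 + q) = 0)
X = 24 (X = (0 + 4)*6 = 4*6 = 24)
(X + 2)**2 = (24 + 2)**2 = 26**2 = 676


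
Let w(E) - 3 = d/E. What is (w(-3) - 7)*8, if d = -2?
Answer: -80/3 ≈ -26.667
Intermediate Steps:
w(E) = 3 - 2/E
(w(-3) - 7)*8 = ((3 - 2/(-3)) - 7)*8 = ((3 - 2*(-1/3)) - 7)*8 = ((3 + 2/3) - 7)*8 = (11/3 - 7)*8 = -10/3*8 = -80/3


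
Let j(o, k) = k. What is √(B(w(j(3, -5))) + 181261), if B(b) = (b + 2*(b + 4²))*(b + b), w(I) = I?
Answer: √181091 ≈ 425.55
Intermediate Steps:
B(b) = 2*b*(32 + 3*b) (B(b) = (b + 2*(b + 16))*(2*b) = (b + 2*(16 + b))*(2*b) = (b + (32 + 2*b))*(2*b) = (32 + 3*b)*(2*b) = 2*b*(32 + 3*b))
√(B(w(j(3, -5))) + 181261) = √(2*(-5)*(32 + 3*(-5)) + 181261) = √(2*(-5)*(32 - 15) + 181261) = √(2*(-5)*17 + 181261) = √(-170 + 181261) = √181091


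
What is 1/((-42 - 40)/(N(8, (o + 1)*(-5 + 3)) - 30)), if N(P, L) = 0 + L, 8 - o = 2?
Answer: 22/41 ≈ 0.53658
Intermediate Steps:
o = 6 (o = 8 - 1*2 = 8 - 2 = 6)
N(P, L) = L
1/((-42 - 40)/(N(8, (o + 1)*(-5 + 3)) - 30)) = 1/((-42 - 40)/((6 + 1)*(-5 + 3) - 30)) = 1/(-82/(7*(-2) - 30)) = 1/(-82/(-14 - 30)) = 1/(-82/(-44)) = 1/(-82*(-1/44)) = 1/(41/22) = 22/41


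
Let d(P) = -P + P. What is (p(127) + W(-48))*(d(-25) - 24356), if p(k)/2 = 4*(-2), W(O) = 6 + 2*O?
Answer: 2581736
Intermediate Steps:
d(P) = 0
p(k) = -16 (p(k) = 2*(4*(-2)) = 2*(-8) = -16)
(p(127) + W(-48))*(d(-25) - 24356) = (-16 + (6 + 2*(-48)))*(0 - 24356) = (-16 + (6 - 96))*(-24356) = (-16 - 90)*(-24356) = -106*(-24356) = 2581736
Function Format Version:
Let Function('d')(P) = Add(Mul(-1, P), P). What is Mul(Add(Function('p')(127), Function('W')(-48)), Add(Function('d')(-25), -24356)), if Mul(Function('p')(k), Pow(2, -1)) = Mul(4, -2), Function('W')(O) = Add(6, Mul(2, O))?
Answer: 2581736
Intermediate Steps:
Function('d')(P) = 0
Function('p')(k) = -16 (Function('p')(k) = Mul(2, Mul(4, -2)) = Mul(2, -8) = -16)
Mul(Add(Function('p')(127), Function('W')(-48)), Add(Function('d')(-25), -24356)) = Mul(Add(-16, Add(6, Mul(2, -48))), Add(0, -24356)) = Mul(Add(-16, Add(6, -96)), -24356) = Mul(Add(-16, -90), -24356) = Mul(-106, -24356) = 2581736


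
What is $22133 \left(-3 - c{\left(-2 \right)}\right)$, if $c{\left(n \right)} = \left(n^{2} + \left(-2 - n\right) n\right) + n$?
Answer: $-110665$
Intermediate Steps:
$c{\left(n \right)} = n + n^{2} + n \left(-2 - n\right)$ ($c{\left(n \right)} = \left(n^{2} + n \left(-2 - n\right)\right) + n = n + n^{2} + n \left(-2 - n\right)$)
$22133 \left(-3 - c{\left(-2 \right)}\right) = 22133 \left(-3 - \left(-1\right) \left(-2\right)\right) = 22133 \left(-3 - 2\right) = 22133 \left(-5\right) = -110665$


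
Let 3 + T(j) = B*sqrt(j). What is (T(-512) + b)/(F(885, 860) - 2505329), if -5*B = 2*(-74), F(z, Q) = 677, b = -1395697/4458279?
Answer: 7385267/5583218706954 - 592*I*sqrt(2)/3130815 ≈ 1.3228e-6 - 0.00026741*I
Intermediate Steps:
b = -1395697/4458279 (b = -1395697*1/4458279 = -1395697/4458279 ≈ -0.31306)
B = 148/5 (B = -2*(-74)/5 = -1/5*(-148) = 148/5 ≈ 29.600)
T(j) = -3 + 148*sqrt(j)/5
(T(-512) + b)/(F(885, 860) - 2505329) = ((-3 + 148*sqrt(-512)/5) - 1395697/4458279)/(677 - 2505329) = ((-3 + 148*(16*I*sqrt(2))/5) - 1395697/4458279)/(-2504652) = ((-3 + 2368*I*sqrt(2)/5) - 1395697/4458279)*(-1/2504652) = (-14770534/4458279 + 2368*I*sqrt(2)/5)*(-1/2504652) = 7385267/5583218706954 - 592*I*sqrt(2)/3130815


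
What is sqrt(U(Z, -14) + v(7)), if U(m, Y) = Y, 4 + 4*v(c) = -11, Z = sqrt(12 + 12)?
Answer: I*sqrt(71)/2 ≈ 4.2131*I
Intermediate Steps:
Z = 2*sqrt(6) (Z = sqrt(24) = 2*sqrt(6) ≈ 4.8990)
v(c) = -15/4 (v(c) = -1 + (1/4)*(-11) = -1 - 11/4 = -15/4)
sqrt(U(Z, -14) + v(7)) = sqrt(-14 - 15/4) = sqrt(-71/4) = I*sqrt(71)/2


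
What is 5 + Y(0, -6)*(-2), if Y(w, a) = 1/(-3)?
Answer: 17/3 ≈ 5.6667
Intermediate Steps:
Y(w, a) = -1/3
5 + Y(0, -6)*(-2) = 5 - 1/3*(-2) = 5 + 2/3 = 17/3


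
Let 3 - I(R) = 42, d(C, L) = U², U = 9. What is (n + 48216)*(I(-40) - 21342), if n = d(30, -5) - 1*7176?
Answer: -879208101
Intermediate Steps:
d(C, L) = 81 (d(C, L) = 9² = 81)
I(R) = -39 (I(R) = 3 - 1*42 = 3 - 42 = -39)
n = -7095 (n = 81 - 1*7176 = 81 - 7176 = -7095)
(n + 48216)*(I(-40) - 21342) = (-7095 + 48216)*(-39 - 21342) = 41121*(-21381) = -879208101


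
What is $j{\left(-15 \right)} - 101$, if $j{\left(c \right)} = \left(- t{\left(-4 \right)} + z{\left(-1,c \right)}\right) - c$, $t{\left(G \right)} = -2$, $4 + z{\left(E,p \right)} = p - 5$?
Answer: $-108$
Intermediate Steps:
$z{\left(E,p \right)} = -9 + p$ ($z{\left(E,p \right)} = -4 + \left(p - 5\right) = -4 + \left(-5 + p\right) = -9 + p$)
$j{\left(c \right)} = -7$ ($j{\left(c \right)} = \left(\left(-1\right) \left(-2\right) + \left(-9 + c\right)\right) - c = \left(2 + \left(-9 + c\right)\right) - c = \left(-7 + c\right) - c = -7$)
$j{\left(-15 \right)} - 101 = -7 - 101 = -108$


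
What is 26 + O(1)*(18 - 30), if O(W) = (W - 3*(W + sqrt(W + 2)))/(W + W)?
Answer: 38 + 18*sqrt(3) ≈ 69.177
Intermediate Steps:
O(W) = (-3*sqrt(2 + W) - 2*W)/(2*W) (O(W) = (W - 3*(W + sqrt(2 + W)))/((2*W)) = (W + (-3*W - 3*sqrt(2 + W)))*(1/(2*W)) = (-3*sqrt(2 + W) - 2*W)*(1/(2*W)) = (-3*sqrt(2 + W) - 2*W)/(2*W))
26 + O(1)*(18 - 30) = 26 + ((-1*1 - 3*sqrt(2 + 1)/2)/1)*(18 - 30) = 26 + (1*(-1 - 3*sqrt(3)/2))*(-12) = 26 + (-1 - 3*sqrt(3)/2)*(-12) = 26 + (12 + 18*sqrt(3)) = 38 + 18*sqrt(3)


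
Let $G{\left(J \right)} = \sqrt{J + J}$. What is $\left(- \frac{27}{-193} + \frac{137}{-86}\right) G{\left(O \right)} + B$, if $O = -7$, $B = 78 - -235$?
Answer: $313 - \frac{24119 i \sqrt{14}}{16598} \approx 313.0 - 5.4371 i$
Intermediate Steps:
$B = 313$ ($B = 78 + 235 = 313$)
$G{\left(J \right)} = \sqrt{2} \sqrt{J}$ ($G{\left(J \right)} = \sqrt{2 J} = \sqrt{2} \sqrt{J}$)
$\left(- \frac{27}{-193} + \frac{137}{-86}\right) G{\left(O \right)} + B = \left(- \frac{27}{-193} + \frac{137}{-86}\right) \sqrt{2} \sqrt{-7} + 313 = \left(\left(-27\right) \left(- \frac{1}{193}\right) + 137 \left(- \frac{1}{86}\right)\right) \sqrt{2} i \sqrt{7} + 313 = \left(\frac{27}{193} - \frac{137}{86}\right) i \sqrt{14} + 313 = - \frac{24119 i \sqrt{14}}{16598} + 313 = 313 - \frac{24119 i \sqrt{14}}{16598}$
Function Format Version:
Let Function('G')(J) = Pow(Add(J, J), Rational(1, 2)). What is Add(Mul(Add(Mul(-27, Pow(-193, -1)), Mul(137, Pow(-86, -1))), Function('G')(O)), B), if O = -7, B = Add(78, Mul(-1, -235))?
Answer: Add(313, Mul(Rational(-24119, 16598), I, Pow(14, Rational(1, 2)))) ≈ Add(313.00, Mul(-5.4371, I))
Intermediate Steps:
B = 313 (B = Add(78, 235) = 313)
Function('G')(J) = Mul(Pow(2, Rational(1, 2)), Pow(J, Rational(1, 2))) (Function('G')(J) = Pow(Mul(2, J), Rational(1, 2)) = Mul(Pow(2, Rational(1, 2)), Pow(J, Rational(1, 2))))
Add(Mul(Add(Mul(-27, Pow(-193, -1)), Mul(137, Pow(-86, -1))), Function('G')(O)), B) = Add(Mul(Add(Mul(-27, Pow(-193, -1)), Mul(137, Pow(-86, -1))), Mul(Pow(2, Rational(1, 2)), Pow(-7, Rational(1, 2)))), 313) = Add(Mul(Add(Mul(-27, Rational(-1, 193)), Mul(137, Rational(-1, 86))), Mul(Pow(2, Rational(1, 2)), Mul(I, Pow(7, Rational(1, 2))))), 313) = Add(Mul(Add(Rational(27, 193), Rational(-137, 86)), Mul(I, Pow(14, Rational(1, 2)))), 313) = Add(Mul(Rational(-24119, 16598), Mul(I, Pow(14, Rational(1, 2)))), 313) = Add(Mul(Rational(-24119, 16598), I, Pow(14, Rational(1, 2))), 313) = Add(313, Mul(Rational(-24119, 16598), I, Pow(14, Rational(1, 2))))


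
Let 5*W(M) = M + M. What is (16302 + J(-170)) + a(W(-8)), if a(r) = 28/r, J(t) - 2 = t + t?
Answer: 63821/4 ≈ 15955.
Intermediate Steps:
W(M) = 2*M/5 (W(M) = (M + M)/5 = (2*M)/5 = 2*M/5)
J(t) = 2 + 2*t (J(t) = 2 + (t + t) = 2 + 2*t)
(16302 + J(-170)) + a(W(-8)) = (16302 + (2 + 2*(-170))) + 28/(((2/5)*(-8))) = (16302 + (2 - 340)) + 28/(-16/5) = (16302 - 338) + 28*(-5/16) = 15964 - 35/4 = 63821/4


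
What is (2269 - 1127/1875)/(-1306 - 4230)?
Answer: -132914/324375 ≈ -0.40975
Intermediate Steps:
(2269 - 1127/1875)/(-1306 - 4230) = (2269 - 1127*1/1875)/(-5536) = (2269 - 1127/1875)*(-1/5536) = (4253248/1875)*(-1/5536) = -132914/324375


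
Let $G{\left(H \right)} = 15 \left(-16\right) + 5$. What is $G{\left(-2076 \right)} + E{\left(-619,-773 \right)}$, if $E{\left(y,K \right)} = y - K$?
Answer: $-81$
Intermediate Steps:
$G{\left(H \right)} = -235$ ($G{\left(H \right)} = -240 + 5 = -235$)
$G{\left(-2076 \right)} + E{\left(-619,-773 \right)} = -235 - -154 = -235 + \left(-619 + 773\right) = -235 + 154 = -81$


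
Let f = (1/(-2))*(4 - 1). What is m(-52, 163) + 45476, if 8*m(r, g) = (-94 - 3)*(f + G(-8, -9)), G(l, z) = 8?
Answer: 726355/16 ≈ 45397.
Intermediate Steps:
f = -3/2 (f = (1*(-½))*3 = -½*3 = -3/2 ≈ -1.5000)
m(r, g) = -1261/16 (m(r, g) = ((-94 - 3)*(-3/2 + 8))/8 = (-97*13/2)/8 = (⅛)*(-1261/2) = -1261/16)
m(-52, 163) + 45476 = -1261/16 + 45476 = 726355/16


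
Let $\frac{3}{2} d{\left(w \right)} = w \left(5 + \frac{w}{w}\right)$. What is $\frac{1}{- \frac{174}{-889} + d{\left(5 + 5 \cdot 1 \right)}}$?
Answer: $\frac{889}{35734} \approx 0.024878$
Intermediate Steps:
$d{\left(w \right)} = 4 w$ ($d{\left(w \right)} = \frac{2 w \left(5 + \frac{w}{w}\right)}{3} = \frac{2 w \left(5 + 1\right)}{3} = \frac{2 w 6}{3} = \frac{2 \cdot 6 w}{3} = 4 w$)
$\frac{1}{- \frac{174}{-889} + d{\left(5 + 5 \cdot 1 \right)}} = \frac{1}{- \frac{174}{-889} + 4 \left(5 + 5 \cdot 1\right)} = \frac{1}{\left(-174\right) \left(- \frac{1}{889}\right) + 4 \left(5 + 5\right)} = \frac{1}{\frac{174}{889} + 4 \cdot 10} = \frac{1}{\frac{174}{889} + 40} = \frac{1}{\frac{35734}{889}} = \frac{889}{35734}$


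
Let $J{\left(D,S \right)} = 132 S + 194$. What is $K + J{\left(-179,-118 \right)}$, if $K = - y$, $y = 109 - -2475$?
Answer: $-17966$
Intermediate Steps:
$y = 2584$ ($y = 109 + 2475 = 2584$)
$J{\left(D,S \right)} = 194 + 132 S$
$K = -2584$ ($K = \left(-1\right) 2584 = -2584$)
$K + J{\left(-179,-118 \right)} = -2584 + \left(194 + 132 \left(-118\right)\right) = -2584 + \left(194 - 15576\right) = -2584 - 15382 = -17966$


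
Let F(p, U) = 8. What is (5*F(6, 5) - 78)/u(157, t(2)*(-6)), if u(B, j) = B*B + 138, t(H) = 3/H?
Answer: -38/24787 ≈ -0.0015331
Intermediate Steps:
u(B, j) = 138 + B² (u(B, j) = B² + 138 = 138 + B²)
(5*F(6, 5) - 78)/u(157, t(2)*(-6)) = (5*8 - 78)/(138 + 157²) = (40 - 78)/(138 + 24649) = -38/24787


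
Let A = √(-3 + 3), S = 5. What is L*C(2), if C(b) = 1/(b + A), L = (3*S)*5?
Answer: 75/2 ≈ 37.500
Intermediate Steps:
A = 0 (A = √0 = 0)
L = 75 (L = (3*5)*5 = 15*5 = 75)
C(b) = 1/b (C(b) = 1/(b + 0) = 1/b)
L*C(2) = 75/2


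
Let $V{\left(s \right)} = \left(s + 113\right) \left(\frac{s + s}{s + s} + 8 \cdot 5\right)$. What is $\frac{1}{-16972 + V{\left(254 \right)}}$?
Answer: $- \frac{1}{1925} \approx -0.00051948$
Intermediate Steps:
$V{\left(s \right)} = 4633 + 41 s$ ($V{\left(s \right)} = \left(113 + s\right) \left(\frac{2 s}{2 s} + 40\right) = \left(113 + s\right) \left(2 s \frac{1}{2 s} + 40\right) = \left(113 + s\right) \left(1 + 40\right) = \left(113 + s\right) 41 = 4633 + 41 s$)
$\frac{1}{-16972 + V{\left(254 \right)}} = \frac{1}{-16972 + \left(4633 + 41 \cdot 254\right)} = \frac{1}{-16972 + \left(4633 + 10414\right)} = \frac{1}{-16972 + 15047} = \frac{1}{-1925} = - \frac{1}{1925}$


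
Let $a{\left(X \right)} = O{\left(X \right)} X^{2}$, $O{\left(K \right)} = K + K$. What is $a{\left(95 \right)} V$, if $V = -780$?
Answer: $-1337505000$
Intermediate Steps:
$O{\left(K \right)} = 2 K$
$a{\left(X \right)} = 2 X^{3}$ ($a{\left(X \right)} = 2 X X^{2} = 2 X^{3}$)
$a{\left(95 \right)} V = 2 \cdot 95^{3} \left(-780\right) = 2 \cdot 857375 \left(-780\right) = 1714750 \left(-780\right) = -1337505000$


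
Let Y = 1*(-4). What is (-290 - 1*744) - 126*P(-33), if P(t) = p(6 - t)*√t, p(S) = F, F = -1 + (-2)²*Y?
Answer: -1034 + 2142*I*√33 ≈ -1034.0 + 12305.0*I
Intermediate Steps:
Y = -4
F = -17 (F = -1 + (-2)²*(-4) = -1 + 4*(-4) = -1 - 16 = -17)
p(S) = -17
P(t) = -17*√t
(-290 - 1*744) - 126*P(-33) = (-290 - 1*744) - (-2142)*√(-33) = (-290 - 744) - (-2142)*I*√33 = -1034 - (-2142)*I*√33 = -1034 + 2142*I*√33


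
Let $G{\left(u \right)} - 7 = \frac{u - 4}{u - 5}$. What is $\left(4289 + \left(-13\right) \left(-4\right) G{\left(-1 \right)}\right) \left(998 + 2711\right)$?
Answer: $\frac{52256101}{3} \approx 1.7419 \cdot 10^{7}$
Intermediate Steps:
$G{\left(u \right)} = 7 + \frac{-4 + u}{-5 + u}$ ($G{\left(u \right)} = 7 + \frac{u - 4}{u - 5} = 7 + \frac{-4 + u}{-5 + u}$)
$\left(4289 + \left(-13\right) \left(-4\right) G{\left(-1 \right)}\right) \left(998 + 2711\right) = \left(4289 + \left(-13\right) \left(-4\right) \frac{-39 + 8 \left(-1\right)}{-5 - 1}\right) \left(998 + 2711\right) = \left(4289 + 52 \frac{-39 - 8}{-6}\right) 3709 = \left(4289 + 52 \left(\left(- \frac{1}{6}\right) \left(-47\right)\right)\right) 3709 = \left(4289 + 52 \cdot \frac{47}{6}\right) 3709 = \left(4289 + \frac{1222}{3}\right) 3709 = \frac{14089}{3} \cdot 3709 = \frac{52256101}{3}$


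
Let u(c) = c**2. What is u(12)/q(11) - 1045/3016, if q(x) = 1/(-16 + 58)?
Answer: 18239723/3016 ≈ 6047.7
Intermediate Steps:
q(x) = 1/42
u(12)/q(11) - 1045/3016 = 12**2/(1/42) - 1045/3016 = 144*42 - 1045*1/3016 = 6048 - 1045/3016 = 18239723/3016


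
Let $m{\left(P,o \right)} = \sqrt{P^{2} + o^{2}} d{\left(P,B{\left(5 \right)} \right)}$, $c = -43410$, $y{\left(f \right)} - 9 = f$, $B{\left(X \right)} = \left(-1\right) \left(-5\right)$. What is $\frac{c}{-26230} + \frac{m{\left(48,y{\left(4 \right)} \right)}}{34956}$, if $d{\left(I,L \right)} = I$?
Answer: $\frac{4341}{2623} + \frac{4 \sqrt{2473}}{2913} \approx 1.7233$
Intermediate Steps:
$B{\left(X \right)} = 5$
$y{\left(f \right)} = 9 + f$
$m{\left(P,o \right)} = P \sqrt{P^{2} + o^{2}}$ ($m{\left(P,o \right)} = \sqrt{P^{2} + o^{2}} P = P \sqrt{P^{2} + o^{2}}$)
$\frac{c}{-26230} + \frac{m{\left(48,y{\left(4 \right)} \right)}}{34956} = - \frac{43410}{-26230} + \frac{48 \sqrt{48^{2} + \left(9 + 4\right)^{2}}}{34956} = \left(-43410\right) \left(- \frac{1}{26230}\right) + 48 \sqrt{2304 + 13^{2}} \cdot \frac{1}{34956} = \frac{4341}{2623} + 48 \sqrt{2304 + 169} \cdot \frac{1}{34956} = \frac{4341}{2623} + 48 \sqrt{2473} \cdot \frac{1}{34956} = \frac{4341}{2623} + \frac{4 \sqrt{2473}}{2913}$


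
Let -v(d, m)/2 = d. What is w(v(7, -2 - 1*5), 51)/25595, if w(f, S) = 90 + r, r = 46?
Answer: 136/25595 ≈ 0.0053135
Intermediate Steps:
v(d, m) = -2*d
w(f, S) = 136 (w(f, S) = 90 + 46 = 136)
w(v(7, -2 - 1*5), 51)/25595 = 136/25595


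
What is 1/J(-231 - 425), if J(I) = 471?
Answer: 1/471 ≈ 0.0021231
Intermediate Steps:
1/J(-231 - 425) = 1/471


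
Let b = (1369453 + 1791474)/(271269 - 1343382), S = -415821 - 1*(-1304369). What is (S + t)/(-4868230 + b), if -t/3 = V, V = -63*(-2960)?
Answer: -50405852172/745613690131 ≈ -0.067603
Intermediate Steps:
V = 186480
t = -559440 (t = -3*186480 = -559440)
S = 888548 (S = -415821 + 1304369 = 888548)
b = -451561/153159 (b = 3160927/(-1072113) = 3160927*(-1/1072113) = -451561/153159 ≈ -2.9483)
(S + t)/(-4868230 + b) = (888548 - 559440)/(-4868230 - 451561/153159) = 329108/(-745613690131/153159) = 329108*(-153159/745613690131) = -50405852172/745613690131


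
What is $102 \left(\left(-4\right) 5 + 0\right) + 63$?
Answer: $-1977$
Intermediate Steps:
$102 \left(\left(-4\right) 5 + 0\right) + 63 = 102 \left(-20 + 0\right) + 63 = 102 \left(-20\right) + 63 = -2040 + 63 = -1977$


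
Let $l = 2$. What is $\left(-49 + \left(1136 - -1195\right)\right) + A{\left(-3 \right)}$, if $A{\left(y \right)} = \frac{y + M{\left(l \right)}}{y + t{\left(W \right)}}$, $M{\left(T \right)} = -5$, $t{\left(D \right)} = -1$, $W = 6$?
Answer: $2284$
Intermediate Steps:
$A{\left(y \right)} = \frac{-5 + y}{-1 + y}$ ($A{\left(y \right)} = \frac{y - 5}{y - 1} = \frac{-5 + y}{-1 + y}$)
$\left(-49 + \left(1136 - -1195\right)\right) + A{\left(-3 \right)} = \left(-49 + \left(1136 - -1195\right)\right) + \frac{-5 - 3}{-1 - 3} = \left(-49 + \left(1136 + 1195\right)\right) + \frac{1}{-4} \left(-8\right) = \left(-49 + 2331\right) - -2 = 2282 + 2 = 2284$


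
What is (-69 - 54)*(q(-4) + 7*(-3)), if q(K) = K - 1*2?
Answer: 3321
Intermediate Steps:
q(K) = -2 + K (q(K) = K - 2 = -2 + K)
(-69 - 54)*(q(-4) + 7*(-3)) = (-69 - 54)*((-2 - 4) + 7*(-3)) = -123*(-6 - 21) = -123*(-27) = 3321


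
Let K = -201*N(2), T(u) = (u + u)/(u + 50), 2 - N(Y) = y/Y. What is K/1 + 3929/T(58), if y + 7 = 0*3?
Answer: 148047/58 ≈ 2552.5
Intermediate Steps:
y = -7 (y = -7 + 0*3 = -7 + 0 = -7)
N(Y) = 2 + 7/Y (N(Y) = 2 - (-7)/Y = 2 + 7/Y)
T(u) = 2*u/(50 + u) (T(u) = (2*u)/(50 + u) = 2*u/(50 + u))
K = -2211/2 (K = -201*(2 + 7/2) = -201*11/2 = -2211/2 ≈ -1105.5)
K/1 + 3929/T(58) = -2211/2/1 + 3929/((2*58/(50 + 58))) = -2211/2*1 + 3929/((2*58/108)) = -2211/2 + 3929/((2*58*(1/108))) = -2211/2 + 3929/(29/27) = -2211/2 + 3929*(27/29) = -2211/2 + 106083/29 = 148047/58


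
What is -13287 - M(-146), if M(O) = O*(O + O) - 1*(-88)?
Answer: -56007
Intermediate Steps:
M(O) = 88 + 2*O**2 (M(O) = O*(2*O) + 88 = 2*O**2 + 88 = 88 + 2*O**2)
-13287 - M(-146) = -13287 - (88 + 2*(-146)**2) = -13287 - (88 + 2*21316) = -13287 - (88 + 42632) = -13287 - 1*42720 = -13287 - 42720 = -56007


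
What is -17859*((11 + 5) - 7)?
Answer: -160731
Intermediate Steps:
-17859*((11 + 5) - 7) = -17859*(16 - 7) = -17859*9 = -160731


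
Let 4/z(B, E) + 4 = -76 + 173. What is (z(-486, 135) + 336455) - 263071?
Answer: 6824716/93 ≈ 73384.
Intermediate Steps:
z(B, E) = 4/93 (z(B, E) = 4/(-4 + (-76 + 173)) = 4/(-4 + 97) = 4/93)
(z(-486, 135) + 336455) - 263071 = (4/93 + 336455) - 263071 = 31290319/93 - 263071 = 6824716/93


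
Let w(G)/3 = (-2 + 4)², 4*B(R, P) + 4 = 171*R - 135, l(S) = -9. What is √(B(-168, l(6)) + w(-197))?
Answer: I*√28819/2 ≈ 84.881*I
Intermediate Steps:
B(R, P) = -139/4 + 171*R/4 (B(R, P) = -1 + (171*R - 135)/4 = -1 + (-135 + 171*R)/4 = -1 + (-135/4 + 171*R/4) = -139/4 + 171*R/4)
w(G) = 12 (w(G) = 3*(-2 + 4)² = 3*2² = 3*4 = 12)
√(B(-168, l(6)) + w(-197)) = √((-139/4 + (171/4)*(-168)) + 12) = √((-139/4 - 7182) + 12) = √(-28867/4 + 12) = √(-28819/4) = I*√28819/2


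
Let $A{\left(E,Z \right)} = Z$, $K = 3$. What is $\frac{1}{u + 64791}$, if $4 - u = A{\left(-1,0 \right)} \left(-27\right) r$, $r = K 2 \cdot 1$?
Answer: $\frac{1}{64795} \approx 1.5433 \cdot 10^{-5}$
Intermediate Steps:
$r = 6$ ($r = 3 \cdot 2 \cdot 1 = 6 \cdot 1 = 6$)
$u = 4$ ($u = 4 - 0 \left(-27\right) 6 = 4 - 0 \cdot 6 = 4 - 0 = 4 + 0 = 4$)
$\frac{1}{u + 64791} = \frac{1}{4 + 64791} = \frac{1}{64795}$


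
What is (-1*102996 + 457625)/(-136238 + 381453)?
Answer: 354629/245215 ≈ 1.4462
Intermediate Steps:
(-1*102996 + 457625)/(-136238 + 381453) = (-102996 + 457625)/245215 = 354629*(1/245215) = 354629/245215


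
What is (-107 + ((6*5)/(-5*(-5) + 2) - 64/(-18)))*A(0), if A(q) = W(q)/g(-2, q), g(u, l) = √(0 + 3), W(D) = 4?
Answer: -1228*√3/9 ≈ -236.33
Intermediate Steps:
g(u, l) = √3
A(q) = 4*√3/3 (A(q) = 4/(√3) = 4*(√3/3) = 4*√3/3)
(-107 + ((6*5)/(-5*(-5) + 2) - 64/(-18)))*A(0) = (-107 + ((6*5)/(-5*(-5) + 2) - 64/(-18)))*(4*√3/3) = (-107 + (30/(25 + 2) - 64*(-1/18)))*(4*√3/3) = (-107 + (30/27 + 32/9))*(4*√3/3) = (-107 + (30*(1/27) + 32/9))*(4*√3/3) = (-107 + (10/9 + 32/9))*(4*√3/3) = (-107 + 14/3)*(4*√3/3) = -1228*√3/9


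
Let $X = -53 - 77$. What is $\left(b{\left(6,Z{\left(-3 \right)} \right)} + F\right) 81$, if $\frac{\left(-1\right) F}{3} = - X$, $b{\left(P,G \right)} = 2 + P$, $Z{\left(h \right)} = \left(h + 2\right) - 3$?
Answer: $-30942$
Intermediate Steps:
$Z{\left(h \right)} = -1 + h$ ($Z{\left(h \right)} = \left(2 + h\right) - 3 = -1 + h$)
$X = -130$ ($X = -53 - 77 = -130$)
$F = -390$ ($F = - 3 \left(\left(-1\right) \left(-130\right)\right) = \left(-3\right) 130 = -390$)
$\left(b{\left(6,Z{\left(-3 \right)} \right)} + F\right) 81 = \left(\left(2 + 6\right) - 390\right) 81 = \left(8 - 390\right) 81 = \left(-382\right) 81 = -30942$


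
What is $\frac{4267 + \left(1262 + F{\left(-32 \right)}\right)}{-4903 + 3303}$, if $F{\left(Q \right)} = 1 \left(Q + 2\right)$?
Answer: $- \frac{5499}{1600} \approx -3.4369$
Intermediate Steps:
$F{\left(Q \right)} = 2 + Q$ ($F{\left(Q \right)} = 1 \left(2 + Q\right) = 2 + Q$)
$\frac{4267 + \left(1262 + F{\left(-32 \right)}\right)}{-4903 + 3303} = \frac{4267 + \left(1262 + \left(2 - 32\right)\right)}{-4903 + 3303} = \frac{4267 + \left(1262 - 30\right)}{-1600} = \left(4267 + 1232\right) \left(- \frac{1}{1600}\right) = 5499 \left(- \frac{1}{1600}\right) = - \frac{5499}{1600}$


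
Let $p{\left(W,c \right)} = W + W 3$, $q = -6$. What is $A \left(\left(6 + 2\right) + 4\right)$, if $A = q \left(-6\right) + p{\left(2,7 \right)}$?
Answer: $528$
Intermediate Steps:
$p{\left(W,c \right)} = 4 W$ ($p{\left(W,c \right)} = W + 3 W = 4 W$)
$A = 44$ ($A = \left(-6\right) \left(-6\right) + 4 \cdot 2 = 36 + 8 = 44$)
$A \left(\left(6 + 2\right) + 4\right) = 44 \left(\left(6 + 2\right) + 4\right) = 44 \left(8 + 4\right) = 44 \cdot 12 = 528$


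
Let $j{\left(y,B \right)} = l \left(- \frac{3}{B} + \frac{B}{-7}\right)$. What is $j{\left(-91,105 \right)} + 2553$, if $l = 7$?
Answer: $\frac{12239}{5} \approx 2447.8$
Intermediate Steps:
$j{\left(y,B \right)} = - B - \frac{21}{B}$ ($j{\left(y,B \right)} = 7 \left(- \frac{3}{B} + \frac{B}{-7}\right) = 7 \left(- \frac{3}{B} + B \left(- \frac{1}{7}\right)\right) = 7 \left(- \frac{3}{B} - \frac{B}{7}\right) = - B - \frac{21}{B}$)
$j{\left(-91,105 \right)} + 2553 = \left(\left(-1\right) 105 - \frac{21}{105}\right) + 2553 = \left(-105 - \frac{1}{5}\right) + 2553 = - \frac{526}{5} + 2553 = \frac{12239}{5}$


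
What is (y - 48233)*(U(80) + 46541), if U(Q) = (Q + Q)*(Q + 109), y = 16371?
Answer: -2446396222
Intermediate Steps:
U(Q) = 2*Q*(109 + Q) (U(Q) = (2*Q)*(109 + Q) = 2*Q*(109 + Q))
(y - 48233)*(U(80) + 46541) = (16371 - 48233)*(2*80*(109 + 80) + 46541) = -31862*(2*80*189 + 46541) = -31862*(30240 + 46541) = -31862*76781 = -2446396222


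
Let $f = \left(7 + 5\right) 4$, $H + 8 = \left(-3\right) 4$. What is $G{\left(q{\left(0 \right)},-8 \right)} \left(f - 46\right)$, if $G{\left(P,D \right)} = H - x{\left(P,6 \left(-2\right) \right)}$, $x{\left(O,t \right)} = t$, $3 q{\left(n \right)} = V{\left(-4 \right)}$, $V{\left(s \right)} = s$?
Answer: $-16$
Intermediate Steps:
$q{\left(n \right)} = - \frac{4}{3}$ ($q{\left(n \right)} = \frac{1}{3} \left(-4\right) = - \frac{4}{3}$)
$H = -20$ ($H = -8 - 12 = -20$)
$f = 48$ ($f = 12 \cdot 4 = 48$)
$G{\left(P,D \right)} = -8$ ($G{\left(P,D \right)} = -20 - 6 \left(-2\right) = -20 - -12 = -20 + 12 = -8$)
$G{\left(q{\left(0 \right)},-8 \right)} \left(f - 46\right) = - 8 \left(48 - 46\right) = \left(-8\right) 2 = -16$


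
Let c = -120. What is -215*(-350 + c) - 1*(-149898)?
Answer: 250948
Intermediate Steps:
-215*(-350 + c) - 1*(-149898) = -215*(-350 - 120) - 1*(-149898) = -215*(-470) + 149898 = 101050 + 149898 = 250948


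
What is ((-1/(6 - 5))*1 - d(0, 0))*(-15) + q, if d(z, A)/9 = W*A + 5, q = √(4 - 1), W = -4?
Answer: 690 + √3 ≈ 691.73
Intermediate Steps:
q = √3 ≈ 1.7320
d(z, A) = 45 - 36*A (d(z, A) = 9*(-4*A + 5) = 9*(5 - 4*A) = 45 - 36*A)
((-1/(6 - 5))*1 - d(0, 0))*(-15) + q = ((-1/(6 - 5))*1 - (45 - 36*0))*(-15) + √3 = ((-1/1)*1 - (45 + 0))*(-15) + √3 = ((1*(-1))*1 - 1*45)*(-15) + √3 = (-1*1 - 45)*(-15) + √3 = (-1 - 45)*(-15) + √3 = -46*(-15) + √3 = 690 + √3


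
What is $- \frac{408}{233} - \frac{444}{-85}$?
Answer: $\frac{68772}{19805} \approx 3.4725$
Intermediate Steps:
$- \frac{408}{233} - \frac{444}{-85} = \left(-408\right) \frac{1}{233} - - \frac{444}{85} = - \frac{408}{233} + \frac{444}{85} = \frac{68772}{19805}$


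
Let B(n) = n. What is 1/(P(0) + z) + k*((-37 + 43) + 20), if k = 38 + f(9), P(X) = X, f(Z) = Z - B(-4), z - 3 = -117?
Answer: 151163/114 ≈ 1326.0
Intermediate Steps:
z = -114 (z = 3 - 117 = -114)
f(Z) = 4 + Z (f(Z) = Z - 1*(-4) = Z + 4 = 4 + Z)
k = 51 (k = 38 + (4 + 9) = 38 + 13 = 51)
1/(P(0) + z) + k*((-37 + 43) + 20) = 1/(0 - 114) + 51*((-37 + 43) + 20) = 1/(-114) + 51*(6 + 20) = -1/114 + 51*26 = -1/114 + 1326 = 151163/114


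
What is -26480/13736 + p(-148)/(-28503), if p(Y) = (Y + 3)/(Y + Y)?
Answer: -27926348245/14486136696 ≈ -1.9278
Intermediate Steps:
p(Y) = (3 + Y)/(2*Y) (p(Y) = (3 + Y)/((2*Y)) = (3 + Y)*(1/(2*Y)) = (3 + Y)/(2*Y))
-26480/13736 + p(-148)/(-28503) = -26480/13736 + ((½)*(3 - 148)/(-148))/(-28503) = -26480*1/13736 + ((½)*(-1/148)*(-145))*(-1/28503) = -3310/1717 + (145/296)*(-1/28503) = -3310/1717 - 145/8436888 = -27926348245/14486136696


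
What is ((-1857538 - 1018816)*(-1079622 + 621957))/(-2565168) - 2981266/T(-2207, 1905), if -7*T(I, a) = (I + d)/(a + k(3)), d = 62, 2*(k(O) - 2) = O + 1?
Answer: -17502756931300699/917047560 ≈ -1.9086e+7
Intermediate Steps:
k(O) = 5/2 + O/2 (k(O) = 2 + (O + 1)/2 = 2 + (1 + O)/2 = 2 + (½ + O/2) = 5/2 + O/2)
T(I, a) = -(62 + I)/(7*(4 + a)) (T(I, a) = -(I + 62)/(7*(a + (5/2 + (½)*3))) = -(62 + I)/(7*(a + (5/2 + 3/2))) = -(62 + I)/(7*(a + 4)) = -(62 + I)/(7*(4 + a)))
((-1857538 - 1018816)*(-1079622 + 621957))/(-2565168) - 2981266/T(-2207, 1905) = ((-1857538 - 1018816)*(-1079622 + 621957))/(-2565168) - 2981266*7*(4 + 1905)/(-62 - 1*(-2207)) = -2876354*(-457665)*(-1/2565168) - 2981266*13363/(-62 + 2207) = 1316406553410*(-1/2565168) - 2981266/((⅐)*(1/1909)*2145) = -219401092235/427528 - 2981266/2145/13363 = -219401092235/427528 - 2981266*13363/2145 = -219401092235/427528 - 39838657558/2145 = -17502756931300699/917047560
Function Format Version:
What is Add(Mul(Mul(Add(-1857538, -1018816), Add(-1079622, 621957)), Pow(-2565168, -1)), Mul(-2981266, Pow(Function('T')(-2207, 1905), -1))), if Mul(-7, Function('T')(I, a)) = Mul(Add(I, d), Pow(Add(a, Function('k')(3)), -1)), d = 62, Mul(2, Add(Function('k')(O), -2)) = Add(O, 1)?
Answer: Rational(-17502756931300699, 917047560) ≈ -1.9086e+7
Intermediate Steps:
Function('k')(O) = Add(Rational(5, 2), Mul(Rational(1, 2), O)) (Function('k')(O) = Add(2, Mul(Rational(1, 2), Add(O, 1))) = Add(2, Mul(Rational(1, 2), Add(1, O))) = Add(2, Add(Rational(1, 2), Mul(Rational(1, 2), O))) = Add(Rational(5, 2), Mul(Rational(1, 2), O)))
Function('T')(I, a) = Mul(Rational(-1, 7), Pow(Add(4, a), -1), Add(62, I)) (Function('T')(I, a) = Mul(Rational(-1, 7), Mul(Add(I, 62), Pow(Add(a, Add(Rational(5, 2), Mul(Rational(1, 2), 3))), -1))) = Mul(Rational(-1, 7), Mul(Add(62, I), Pow(Add(a, Add(Rational(5, 2), Rational(3, 2))), -1))) = Mul(Rational(-1, 7), Mul(Add(62, I), Pow(Add(a, 4), -1))) = Mul(Rational(-1, 7), Mul(Add(62, I), Pow(Add(4, a), -1))) = Mul(Rational(-1, 7), Mul(Pow(Add(4, a), -1), Add(62, I))) = Mul(Rational(-1, 7), Pow(Add(4, a), -1), Add(62, I)))
Add(Mul(Mul(Add(-1857538, -1018816), Add(-1079622, 621957)), Pow(-2565168, -1)), Mul(-2981266, Pow(Function('T')(-2207, 1905), -1))) = Add(Mul(Mul(Add(-1857538, -1018816), Add(-1079622, 621957)), Pow(-2565168, -1)), Mul(-2981266, Pow(Mul(Rational(1, 7), Pow(Add(4, 1905), -1), Add(-62, Mul(-1, -2207))), -1))) = Add(Mul(Mul(-2876354, -457665), Rational(-1, 2565168)), Mul(-2981266, Pow(Mul(Rational(1, 7), Pow(1909, -1), Add(-62, 2207)), -1))) = Add(Mul(1316406553410, Rational(-1, 2565168)), Mul(-2981266, Pow(Mul(Rational(1, 7), Rational(1, 1909), 2145), -1))) = Add(Rational(-219401092235, 427528), Mul(-2981266, Pow(Rational(2145, 13363), -1))) = Add(Rational(-219401092235, 427528), Mul(-2981266, Rational(13363, 2145))) = Add(Rational(-219401092235, 427528), Rational(-39838657558, 2145)) = Rational(-17502756931300699, 917047560)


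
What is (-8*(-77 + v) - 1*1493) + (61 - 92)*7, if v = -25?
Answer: -894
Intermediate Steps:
(-8*(-77 + v) - 1*1493) + (61 - 92)*7 = (-8*(-77 - 25) - 1*1493) + (61 - 92)*7 = (-8*(-102) - 1493) - 31*7 = (816 - 1493) - 217 = -677 - 217 = -894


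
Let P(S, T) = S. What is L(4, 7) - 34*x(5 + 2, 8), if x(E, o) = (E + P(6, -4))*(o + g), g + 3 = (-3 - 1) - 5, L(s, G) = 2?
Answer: 1770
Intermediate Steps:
g = -12 (g = -3 + ((-3 - 1) - 5) = -3 + (-4 - 5) = -3 - 9 = -12)
x(E, o) = (-12 + o)*(6 + E) (x(E, o) = (E + 6)*(o - 12) = (6 + E)*(-12 + o) = (-12 + o)*(6 + E))
L(4, 7) - 34*x(5 + 2, 8) = 2 - 34*(-72 - 12*(5 + 2) + 6*8 + (5 + 2)*8) = 2 - 34*(-72 - 12*7 + 48 + 7*8) = 2 - 34*(-72 - 84 + 48 + 56) = 2 - 34*(-52) = 2 + 1768 = 1770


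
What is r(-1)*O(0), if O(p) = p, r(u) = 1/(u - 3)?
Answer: 0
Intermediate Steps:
r(u) = 1/(-3 + u)
r(-1)*O(0) = 0/(-3 - 1) = 0/(-4) = -1/4*0 = 0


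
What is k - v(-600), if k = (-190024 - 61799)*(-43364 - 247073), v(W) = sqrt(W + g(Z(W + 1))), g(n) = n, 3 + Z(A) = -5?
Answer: 73138716651 - 4*I*sqrt(38) ≈ 7.3139e+10 - 24.658*I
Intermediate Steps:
Z(A) = -8 (Z(A) = -3 - 5 = -8)
v(W) = sqrt(-8 + W) (v(W) = sqrt(W - 8) = sqrt(-8 + W))
k = 73138716651 (k = -251823*(-290437) = 73138716651)
k - v(-600) = 73138716651 - sqrt(-8 - 600) = 73138716651 - sqrt(-608) = 73138716651 - 4*I*sqrt(38)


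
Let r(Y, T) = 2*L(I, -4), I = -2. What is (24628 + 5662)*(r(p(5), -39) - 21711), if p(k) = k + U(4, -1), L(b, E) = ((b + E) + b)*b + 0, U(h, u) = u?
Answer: -656656910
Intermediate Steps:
L(b, E) = b*(E + 2*b) (L(b, E) = ((E + b) + b)*b + 0 = (E + 2*b)*b + 0 = b*(E + 2*b) + 0 = b*(E + 2*b))
p(k) = -1 + k (p(k) = k - 1 = -1 + k)
r(Y, T) = 32 (r(Y, T) = 2*(-2*(-4 + 2*(-2))) = 2*(-2*(-4 - 4)) = 2*(-2*(-8)) = 2*16 = 32)
(24628 + 5662)*(r(p(5), -39) - 21711) = (24628 + 5662)*(32 - 21711) = 30290*(-21679) = -656656910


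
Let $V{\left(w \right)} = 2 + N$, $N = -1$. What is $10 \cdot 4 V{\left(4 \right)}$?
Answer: $40$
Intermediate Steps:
$V{\left(w \right)} = 1$ ($V{\left(w \right)} = 2 - 1 = 1$)
$10 \cdot 4 V{\left(4 \right)} = 10 \cdot 4 \cdot 1 = 40 \cdot 1 = 40$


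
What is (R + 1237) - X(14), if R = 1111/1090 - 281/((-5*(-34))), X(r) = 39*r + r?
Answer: 6266534/9265 ≈ 676.37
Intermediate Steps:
X(r) = 40*r
R = -5871/9265 (R = 1111*(1/1090) - 281/170 = 1111/1090 - 281*1/170 = 1111/1090 - 281/170 = -5871/9265 ≈ -0.63367)
(R + 1237) - X(14) = (-5871/9265 + 1237) - 40*14 = 11454934/9265 - 1*560 = 11454934/9265 - 560 = 6266534/9265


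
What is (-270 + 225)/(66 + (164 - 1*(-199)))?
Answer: -15/143 ≈ -0.10490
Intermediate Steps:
(-270 + 225)/(66 + (164 - 1*(-199))) = -45/(66 + (164 + 199)) = -45/(66 + 363) = -45/429 = -45*1/429 = -15/143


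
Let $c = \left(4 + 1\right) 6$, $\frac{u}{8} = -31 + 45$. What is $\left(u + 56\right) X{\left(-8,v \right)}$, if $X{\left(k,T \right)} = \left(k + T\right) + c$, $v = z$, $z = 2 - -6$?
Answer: $5040$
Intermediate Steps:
$u = 112$ ($u = 8 \left(-31 + 45\right) = 8 \cdot 14 = 112$)
$z = 8$ ($z = 2 + 6 = 8$)
$v = 8$
$c = 30$ ($c = 5 \cdot 6 = 30$)
$X{\left(k,T \right)} = 30 + T + k$ ($X{\left(k,T \right)} = \left(k + T\right) + 30 = \left(T + k\right) + 30 = 30 + T + k$)
$\left(u + 56\right) X{\left(-8,v \right)} = \left(112 + 56\right) \left(30 + 8 - 8\right) = 168 \cdot 30 = 5040$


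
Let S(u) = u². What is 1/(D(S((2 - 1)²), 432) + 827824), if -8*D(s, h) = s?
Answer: 8/6622591 ≈ 1.2080e-6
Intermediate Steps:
D(s, h) = -s/8
1/(D(S((2 - 1)²), 432) + 827824) = 1/(-(2 - 1)⁴/8 + 827824) = 1/(-(1²)²/8 + 827824) = 1/(-⅛*1² + 827824) = 1/(-⅛*1 + 827824) = 1/(-⅛ + 827824) = 1/(6622591/8) = 8/6622591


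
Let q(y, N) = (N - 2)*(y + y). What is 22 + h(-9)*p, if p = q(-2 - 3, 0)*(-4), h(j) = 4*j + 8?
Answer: 2262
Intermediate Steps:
h(j) = 8 + 4*j
q(y, N) = 2*y*(-2 + N) (q(y, N) = (-2 + N)*(2*y) = 2*y*(-2 + N))
p = -80 (p = (2*(-2 - 3)*(-2 + 0))*(-4) = (2*(-5)*(-2))*(-4) = 20*(-4) = -80)
22 + h(-9)*p = 22 + (8 + 4*(-9))*(-80) = 22 + (8 - 36)*(-80) = 22 - 28*(-80) = 22 + 2240 = 2262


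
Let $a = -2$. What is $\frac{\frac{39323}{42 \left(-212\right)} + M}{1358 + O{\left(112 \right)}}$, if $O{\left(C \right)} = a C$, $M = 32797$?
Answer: $\frac{291985165}{10097136} \approx 28.918$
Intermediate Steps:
$O{\left(C \right)} = - 2 C$
$\frac{\frac{39323}{42 \left(-212\right)} + M}{1358 + O{\left(112 \right)}} = \frac{\frac{39323}{42 \left(-212\right)} + 32797}{1358 - 224} = \frac{\frac{39323}{-8904} + 32797}{1358 - 224} = \frac{39323 \left(- \frac{1}{8904}\right) + 32797}{1134} = \left(- \frac{39323}{8904} + 32797\right) \frac{1}{1134} = \frac{291985165}{8904} \cdot \frac{1}{1134} = \frac{291985165}{10097136}$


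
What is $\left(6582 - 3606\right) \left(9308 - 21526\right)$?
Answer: $-36360768$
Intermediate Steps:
$\left(6582 - 3606\right) \left(9308 - 21526\right) = 2976 \left(-12218\right) = -36360768$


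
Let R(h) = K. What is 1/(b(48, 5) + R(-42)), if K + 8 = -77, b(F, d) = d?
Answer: -1/80 ≈ -0.012500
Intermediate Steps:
K = -85 (K = -8 - 77 = -85)
R(h) = -85
1/(b(48, 5) + R(-42)) = 1/(5 - 85) = 1/(-80) = -1/80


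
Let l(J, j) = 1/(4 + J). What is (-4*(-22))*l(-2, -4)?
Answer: 44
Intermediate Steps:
(-4*(-22))*l(-2, -4) = (-4*(-22))/(4 - 2) = 88/2 = 88*(1/2) = 44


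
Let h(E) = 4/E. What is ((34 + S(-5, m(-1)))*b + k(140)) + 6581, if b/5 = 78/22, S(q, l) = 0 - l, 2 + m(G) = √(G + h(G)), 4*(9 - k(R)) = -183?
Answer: 320053/44 - 195*I*√5/11 ≈ 7273.9 - 39.639*I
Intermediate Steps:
k(R) = 219/4 (k(R) = 9 - ¼*(-183) = 9 + 183/4 = 219/4)
m(G) = -2 + √(G + 4/G)
S(q, l) = -l
b = 195/11 (b = 5*(78/22) = 5*(78*(1/22)) = 5*(39/11) = 195/11 ≈ 17.727)
((34 + S(-5, m(-1)))*b + k(140)) + 6581 = ((34 - (-2 + √(-1 + 4/(-1))))*(195/11) + 219/4) + 6581 = ((34 - (-2 + √(-1 + 4*(-1))))*(195/11) + 219/4) + 6581 = ((34 - (-2 + √(-1 - 4)))*(195/11) + 219/4) + 6581 = ((34 - (-2 + √(-5)))*(195/11) + 219/4) + 6581 = ((34 - (-2 + I*√5))*(195/11) + 219/4) + 6581 = ((34 + (2 - I*√5))*(195/11) + 219/4) + 6581 = ((36 - I*√5)*(195/11) + 219/4) + 6581 = ((7020/11 - 195*I*√5/11) + 219/4) + 6581 = (30489/44 - 195*I*√5/11) + 6581 = 320053/44 - 195*I*√5/11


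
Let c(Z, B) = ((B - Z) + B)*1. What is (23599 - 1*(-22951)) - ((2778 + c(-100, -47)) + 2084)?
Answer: 41682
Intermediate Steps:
c(Z, B) = -Z + 2*B (c(Z, B) = (-Z + 2*B)*1 = -Z + 2*B)
(23599 - 1*(-22951)) - ((2778 + c(-100, -47)) + 2084) = (23599 - 1*(-22951)) - ((2778 + (-1*(-100) + 2*(-47))) + 2084) = (23599 + 22951) - ((2778 + (100 - 94)) + 2084) = 46550 - ((2778 + 6) + 2084) = 46550 - (2784 + 2084) = 46550 - 1*4868 = 46550 - 4868 = 41682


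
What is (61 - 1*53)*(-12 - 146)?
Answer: -1264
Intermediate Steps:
(61 - 1*53)*(-12 - 146) = (61 - 53)*(-158) = 8*(-158) = -1264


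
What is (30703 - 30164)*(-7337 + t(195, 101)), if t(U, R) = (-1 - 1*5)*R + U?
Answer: -4176172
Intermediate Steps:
t(U, R) = U - 6*R (t(U, R) = (-1 - 5)*R + U = -6*R + U = U - 6*R)
(30703 - 30164)*(-7337 + t(195, 101)) = (30703 - 30164)*(-7337 + (195 - 6*101)) = 539*(-7337 + (195 - 606)) = 539*(-7337 - 411) = 539*(-7748) = -4176172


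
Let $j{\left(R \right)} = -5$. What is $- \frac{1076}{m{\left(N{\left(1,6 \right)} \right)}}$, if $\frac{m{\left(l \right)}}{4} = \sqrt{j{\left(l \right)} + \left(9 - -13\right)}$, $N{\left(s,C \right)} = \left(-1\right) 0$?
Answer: $- \frac{269 \sqrt{17}}{17} \approx -65.242$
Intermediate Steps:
$N{\left(s,C \right)} = 0$
$m{\left(l \right)} = 4 \sqrt{17}$ ($m{\left(l \right)} = 4 \sqrt{-5 + \left(9 - -13\right)} = 4 \sqrt{-5 + \left(9 + 13\right)} = 4 \sqrt{-5 + 22} = 4 \sqrt{17}$)
$- \frac{1076}{m{\left(N{\left(1,6 \right)} \right)}} = - \frac{1076}{4 \sqrt{17}} = - 1076 \frac{\sqrt{17}}{68} = - \frac{269 \sqrt{17}}{17}$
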